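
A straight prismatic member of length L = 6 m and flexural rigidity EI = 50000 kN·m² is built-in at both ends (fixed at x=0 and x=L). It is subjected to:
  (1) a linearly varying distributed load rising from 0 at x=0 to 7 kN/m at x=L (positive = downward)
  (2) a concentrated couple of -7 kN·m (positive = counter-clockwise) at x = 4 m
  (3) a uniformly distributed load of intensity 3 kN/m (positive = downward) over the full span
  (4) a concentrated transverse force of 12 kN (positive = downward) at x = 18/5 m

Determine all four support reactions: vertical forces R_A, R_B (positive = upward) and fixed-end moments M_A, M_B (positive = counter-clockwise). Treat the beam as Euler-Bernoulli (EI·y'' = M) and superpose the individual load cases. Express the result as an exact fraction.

R_A = 40429/2250 kN, M_A = 8242/375 kN·m, R_B = 74321/2250 kN, M_B = -3996/125 kN·m

Load 1 — triangular load w₀=7 kN/m (0→w₀ over full span):
  R_A = 3w₀L/20 = 3·7·6/20 = 63/10 kN
  M_A = w₀L²/30 = 7·6²/30 = 42/5 kN·m
  R_B = 7w₀L/20 = 7·7·6/20 = 147/10 kN
  M_B = -w₀L²/20 = -7·6²/20 = -63/5 kN·m
Load 2 — applied couple M₀=-7 kN·m at a=4 m (b=L-a=2):
  R_A = 6M₀ab/L³ = 6·(-7)·4·2/6³ = -14/9 kN
  M_A = M₀b(2a-b)/L² = (-7)·2·(2·4-2)/6² = -7/3 kN·m
  R_B = -6M₀ab/L³ = -6·(-7)·4·2/6³ = 14/9 kN
  M_B = M₀a(2b-a)/L² = (-7)·4·(2·2-4)/6² = 0 kN·m
Load 3 — uniform load w=3 kN/m over full span:
  R_A = wL/2 = 3·6/2 = 9 kN
  M_A = wL²/12 = 3·6²/12 = 9 kN·m
  R_B = wL/2 = 3·6/2 = 9 kN
  M_B = -wL²/12 = -3·6²/12 = -9 kN·m
Load 4 — point force P=12 kN at a=18/5 m (b=L-a=12/5):
  R_A = Pb²(3a+b)/L³ = 12·(12/5)²·(3·(18/5)+(12/5))/6³ = 528/125 kN
  M_A = Pab²/L² = 12·(18/5)·(12/5)²/6² = 864/125 kN·m
  R_B = Pa²(a+3b)/L³ = 12·(18/5)²·((18/5)+3·(12/5))/6³ = 972/125 kN
  M_B = -Pa²b/L² = -12·(18/5)²·(12/5)/6² = -1296/125 kN·m
Superposition: R_A = 40429/2250 kN, M_A = 8242/375 kN·m, R_B = 74321/2250 kN, M_B = -3996/125 kN·m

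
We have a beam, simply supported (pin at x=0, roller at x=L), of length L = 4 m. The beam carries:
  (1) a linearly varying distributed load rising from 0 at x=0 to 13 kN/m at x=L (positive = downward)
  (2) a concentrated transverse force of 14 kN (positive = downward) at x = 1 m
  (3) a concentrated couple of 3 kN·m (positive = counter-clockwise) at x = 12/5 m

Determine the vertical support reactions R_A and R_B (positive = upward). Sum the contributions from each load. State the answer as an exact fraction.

R_A = 239/12 kN, R_B = 241/12 kN

Load 1 — triangular load w₀=13 kN/m (0→w₀ over full span):
  R_A = w₀L/6 = 13·4/6 = 26/3 kN
  R_B = w₀L/3 = 13·4/3 = 52/3 kN
Load 2 — point force P=14 kN at a=1 m (b=L-a=3):
  R_A = Pb/L = 14·3/4 = 21/2 kN
  R_B = Pa/L = 14·1/4 = 7/2 kN
Load 3 — applied couple M₀=3 kN·m at a=12/5 m (b=L-a=8/5):
  R_A = M₀/L = 3/4 kN
  R_B = -M₀/L = -3/4 kN
Superposition: R_A = 239/12 kN, R_B = 241/12 kN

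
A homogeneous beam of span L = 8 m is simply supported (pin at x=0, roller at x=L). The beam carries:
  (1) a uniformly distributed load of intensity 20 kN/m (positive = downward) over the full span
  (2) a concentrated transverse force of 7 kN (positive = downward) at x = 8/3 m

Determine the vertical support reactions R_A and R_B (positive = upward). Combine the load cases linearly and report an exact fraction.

R_A = 254/3 kN, R_B = 247/3 kN

Load 1 — uniform load w=20 kN/m over full span:
  R_A = wL/2 = 20·8/2 = 80 kN
  R_B = wL/2 = 20·8/2 = 80 kN
Load 2 — point force P=7 kN at a=8/3 m (b=L-a=16/3):
  R_A = Pb/L = 7·(16/3)/8 = 14/3 kN
  R_B = Pa/L = 7·(8/3)/8 = 7/3 kN
Superposition: R_A = 254/3 kN, R_B = 247/3 kN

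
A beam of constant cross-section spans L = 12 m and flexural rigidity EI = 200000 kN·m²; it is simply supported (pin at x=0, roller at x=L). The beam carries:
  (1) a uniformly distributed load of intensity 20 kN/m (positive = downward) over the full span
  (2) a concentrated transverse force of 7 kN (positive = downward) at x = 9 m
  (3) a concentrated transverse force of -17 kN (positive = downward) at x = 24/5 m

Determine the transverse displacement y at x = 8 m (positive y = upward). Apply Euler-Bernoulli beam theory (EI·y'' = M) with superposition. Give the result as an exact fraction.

y(8) = -1643693/75000000 m

Load 1 — uniform load w=20 kN/m over full span:
  y_1 = -wx(L³-2Lx²+x³)/(24EI) = -20·8·(12³-2·12·8²+8³)/(24·200000) = -44/1875 m
Load 2 — point force P=7 kN at a=9 m (b=L-a=3):
  y_2 = -Pbx(L²-b²-x²)/(6LEI)  [x≤a] = -7·3·8·(12²-3²-8²)/(6·12·200000) = -497/600000 m
Load 3 — point force P=-17 kN at a=24/5 m (b=L-a=36/5):
  y_3 = -Pa(L-x)(2Lx-a²-x²)/(6LEI)  [x>a] = -(-17)·(24/5)·(12-8)·(2·12·8-(24/5)²-8²)/(6·12·200000) = 2788/1171875 m
Superposition: y = Σ y_i = -1643693/75000000 m ≈ -0.021916 m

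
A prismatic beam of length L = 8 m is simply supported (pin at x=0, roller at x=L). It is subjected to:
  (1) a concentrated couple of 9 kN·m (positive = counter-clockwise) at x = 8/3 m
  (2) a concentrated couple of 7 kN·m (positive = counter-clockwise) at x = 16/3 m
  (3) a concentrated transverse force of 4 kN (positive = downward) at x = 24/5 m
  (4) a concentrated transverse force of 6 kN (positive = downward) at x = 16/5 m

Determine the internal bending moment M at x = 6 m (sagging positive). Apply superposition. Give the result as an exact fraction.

Load 1 — applied couple M₀=9 kN·m at a=8/3 m (b=L-a=16/3):
  M_1 = M₀x/L - M₀  [x>a] = 9·6/8 - 9 = -9/4 kN·m
Load 2 — applied couple M₀=7 kN·m at a=16/3 m (b=L-a=8/3):
  M_2 = M₀x/L - M₀  [x>a] = 7·6/8 - 7 = -7/4 kN·m
Load 3 — point force P=4 kN at a=24/5 m (b=L-a=16/5):
  M_3 = Pa(L-x)/L  [x>a] = 4·(24/5)·(8-6)/8 = 24/5 kN·m
Load 4 — point force P=6 kN at a=16/5 m (b=L-a=24/5):
  M_4 = Pa(L-x)/L  [x>a] = 6·(16/5)·(8-6)/8 = 24/5 kN·m
Superposition: M = Σ M_i = 28/5 kN·m ≈ 5.600000 kN·m

M(6) = 28/5 kN·m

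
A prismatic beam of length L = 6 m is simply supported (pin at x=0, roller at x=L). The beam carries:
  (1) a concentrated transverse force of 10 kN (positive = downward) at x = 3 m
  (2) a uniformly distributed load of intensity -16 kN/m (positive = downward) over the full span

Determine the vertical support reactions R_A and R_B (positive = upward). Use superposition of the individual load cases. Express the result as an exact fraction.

Load 1 — point force P=10 kN at a=3 m (b=L-a=3):
  R_A = Pb/L = 10·3/6 = 5 kN
  R_B = Pa/L = 10·3/6 = 5 kN
Load 2 — uniform load w=-16 kN/m over full span:
  R_A = wL/2 = (-16)·6/2 = -48 kN
  R_B = wL/2 = (-16)·6/2 = -48 kN
Superposition: R_A = -43 kN, R_B = -43 kN

R_A = -43 kN, R_B = -43 kN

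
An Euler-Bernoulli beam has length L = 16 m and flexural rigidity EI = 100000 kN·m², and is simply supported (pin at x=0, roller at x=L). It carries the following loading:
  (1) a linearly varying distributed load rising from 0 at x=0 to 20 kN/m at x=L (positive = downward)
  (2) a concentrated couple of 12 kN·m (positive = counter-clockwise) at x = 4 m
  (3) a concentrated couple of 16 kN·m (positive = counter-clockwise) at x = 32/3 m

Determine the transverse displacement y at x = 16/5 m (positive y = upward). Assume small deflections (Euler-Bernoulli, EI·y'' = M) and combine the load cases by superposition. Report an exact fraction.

y(16/5) = -4236797/87890625 m

Load 1 — triangular load w₀=20 kN/m (0→w₀ over full span):
  y_1 = -w₀x(7L⁴-10L²x²+3x⁴)/(360LEI) = -20·(16/5)·(7·16⁴-10·16²·(16/5)²+3·(16/5)⁴)/(360·16·100000) = -1409024/29296875 m
Load 2 — applied couple M₀=12 kN·m at a=4 m (b=L-a=12):
  y_2 = (M₀x³/(6L)+C₁x)/EI  [x≤a] with C₁=M₀(3b²-L²)/(6L)=22 = (12·(16/5)³/(6·16)+22·(16/5))/100000 = 291/390625 m
Load 3 — applied couple M₀=16 kN·m at a=32/3 m (b=L-a=16/3):
  y_3 = (M₀x³/(6L)+C₁x)/EI  [x≤a] with C₁=M₀(3b²-L²)/(6L)=-256/9 = (16·(16/5)³/(6·16)+(-256/9)·(16/5))/100000 = -3008/3515625 m
Superposition: y = Σ y_i = -4236797/87890625 m ≈ -0.048205 m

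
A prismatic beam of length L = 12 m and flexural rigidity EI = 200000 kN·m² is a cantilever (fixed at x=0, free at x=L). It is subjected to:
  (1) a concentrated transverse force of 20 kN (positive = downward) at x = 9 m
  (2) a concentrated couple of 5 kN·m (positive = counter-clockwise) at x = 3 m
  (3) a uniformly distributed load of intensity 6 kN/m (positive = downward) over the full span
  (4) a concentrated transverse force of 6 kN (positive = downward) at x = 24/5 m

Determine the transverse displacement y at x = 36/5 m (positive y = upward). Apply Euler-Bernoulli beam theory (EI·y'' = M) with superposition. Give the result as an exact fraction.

Load 1 — point force P=20 kN at a=9 m (b=L-a=3):
  y_1 = -Px²(3a-x)/(6EI)  [x≤a] = -20·(36/5)²·(3·9-(36/5))/(6·200000) = -2673/156250 m
Load 2 — applied couple M₀=5 kN·m at a=3 m (b=L-a=9):
  y_2 = M₀a(2x-a)/(2EI)  [x>a] = 5·3·(2·(36/5)-3)/(2·200000) = 171/400000 m
Load 3 — uniform load w=6 kN/m over full span:
  y_3 = -wx²(x²-4Lx+6L²)/(24EI) = -6·(36/5)²·((36/5)²-4·12·(36/5)+6·12²)/(24·200000) = -72171/1953125 m
Load 4 — point force P=6 kN at a=24/5 m (b=L-a=36/5):
  y_4 = -Pa²(3x-a)/(6EI)  [x>a] = -6·(24/5)²·(3·(36/5)-(24/5))/(6·200000) = -756/390625 m
Superposition: y = Σ y_i = -13891653/250000000 m ≈ -0.055567 m

y(36/5) = -13891653/250000000 m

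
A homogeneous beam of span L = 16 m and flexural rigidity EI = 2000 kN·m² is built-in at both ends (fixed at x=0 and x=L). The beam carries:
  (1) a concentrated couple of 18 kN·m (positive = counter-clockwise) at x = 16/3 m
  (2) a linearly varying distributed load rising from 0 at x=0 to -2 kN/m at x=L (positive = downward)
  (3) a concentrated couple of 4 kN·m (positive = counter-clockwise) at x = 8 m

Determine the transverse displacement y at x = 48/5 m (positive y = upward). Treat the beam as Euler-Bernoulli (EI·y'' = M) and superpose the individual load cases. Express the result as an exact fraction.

Load 1 — applied couple M₀=18 kN·m at a=16/3 m (b=L-a=32/3):
  y_1 = (R_Ax³/6 - M_Ax²/2 - M₀(x-a)²/2)/EI  [x>a] with R_A=3/2, M_A=0 = ((3/2)·(48/5)³/6 - 0·(48/5)²/2 - 18·((48/5)-(16/3))²/2)/2000 = 448/15625 m
Load 2 — triangular load w₀=-2 kN/m (0→w₀ over full span):
  y_2 = -w₀x²(L-x)²(x+2L)/(120LEI) = -(-2)·(48/5)²·(16-(48/5))²·((48/5)+2·16)/(120·16·2000) = 159744/1953125 m
Load 3 — applied couple M₀=4 kN·m at a=8 m (b=L-a=8):
  y_3 = (R_Ax³/6 - M_Ax²/2 - M₀(x-a)²/2)/EI  [x>a] with R_A=3/8, M_A=1 = ((3/8)·(48/5)³/6 - 1·(48/5)²/2 - 4·((48/5)-8)²/2)/2000 = 32/15625 m
Superposition: y = Σ y_i = 219744/1953125 m ≈ 0.112509 m

y(48/5) = 219744/1953125 m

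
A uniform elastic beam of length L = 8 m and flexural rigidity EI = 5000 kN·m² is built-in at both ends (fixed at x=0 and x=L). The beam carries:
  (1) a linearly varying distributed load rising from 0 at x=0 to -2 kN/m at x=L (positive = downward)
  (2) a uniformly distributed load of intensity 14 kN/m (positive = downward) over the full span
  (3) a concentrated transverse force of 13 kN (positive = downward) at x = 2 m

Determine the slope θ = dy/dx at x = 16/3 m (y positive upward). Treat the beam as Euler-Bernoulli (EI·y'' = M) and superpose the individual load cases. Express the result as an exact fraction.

Load 1 — triangular load w₀=-2 kN/m (0→w₀ over full span):
  θ_1 = -w₀(2x(L-x)(L-2x)(x+2L)+x²(L-x)²)/(120LEI) = -(-2)·(2·(16/3)·(8-(16/3))·(8-2·(16/3))·((16/3)+2·8)+(16/3)²·(8-(16/3))²)/(120·8·5000) = -448/759375 rad
Load 2 — uniform load w=14 kN/m over full span:
  θ_2 = -wx(L-x)(L-2x)/(12EI) = -14·(16/3)·(8-(16/3))·(8-2·(16/3))/(12·5000) = 448/50625 rad
Load 3 — point force P=13 kN at a=2 m (b=L-a=6):
  θ_3 = Pa²(L-x)(2bL-(3b+a)(L-x))/(2L³EI)  [x>a] = 13·2²·(8-(16/3))·(2·6·8-(3·6+2)·(8-(16/3)))/(2·8³·5000) = 13/11250 rad
Superposition: θ = Σ θ_i = 14299/1518750 rad ≈ 0.009415 rad

θ(16/3) = 14299/1518750 rad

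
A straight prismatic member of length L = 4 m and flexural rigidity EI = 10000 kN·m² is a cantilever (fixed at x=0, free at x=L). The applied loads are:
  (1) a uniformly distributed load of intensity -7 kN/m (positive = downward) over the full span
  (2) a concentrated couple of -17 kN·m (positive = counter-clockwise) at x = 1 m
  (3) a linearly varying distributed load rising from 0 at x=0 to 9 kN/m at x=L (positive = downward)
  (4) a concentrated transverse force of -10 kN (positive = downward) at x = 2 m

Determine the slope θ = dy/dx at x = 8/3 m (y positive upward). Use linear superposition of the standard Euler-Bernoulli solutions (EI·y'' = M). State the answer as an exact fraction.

θ(8/3) = 499/810000 rad

Load 1 — uniform load w=-7 kN/m over full span:
  θ_1 = -wx(x²-3Lx+3L²)/(6EI) = -(-7)·(8/3)·((8/3)²-3·4·(8/3)+3·4²)/(6·10000) = 364/50625 rad
Load 2 — applied couple M₀=-17 kN·m at a=1 m (b=L-a=3):
  θ_2 = M₀a/EI  [x>a] = (-17)·1/10000 = -17/10000 rad
Load 3 — triangular load w₀=9 kN/m (0→w₀ over full span):
  θ_3 = (w₀Lx²/4-w₀L²x/3-w₀x⁴/(24L))/EI = (9·4·(8/3)²/4-9·4²·(8/3)/3-9·(8/3)⁴/(24·4))/10000 = -116/16875 rad
Load 4 — point force P=-10 kN at a=2 m (b=L-a=2):
  θ_4 = -Pa²/(2EI)  [x>a] = -(-10)·2²/(2·10000) = 1/500 rad
Superposition: θ = Σ θ_i = 499/810000 rad ≈ 0.000616 rad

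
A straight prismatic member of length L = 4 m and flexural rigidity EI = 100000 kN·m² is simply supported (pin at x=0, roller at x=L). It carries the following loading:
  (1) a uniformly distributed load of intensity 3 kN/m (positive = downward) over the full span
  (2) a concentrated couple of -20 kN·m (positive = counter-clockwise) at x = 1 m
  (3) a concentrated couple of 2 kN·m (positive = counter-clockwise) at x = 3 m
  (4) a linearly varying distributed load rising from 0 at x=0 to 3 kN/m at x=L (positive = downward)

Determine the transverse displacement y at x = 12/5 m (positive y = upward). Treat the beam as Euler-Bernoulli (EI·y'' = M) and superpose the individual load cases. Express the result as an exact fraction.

Load 1 — uniform load w=3 kN/m over full span:
  y_1 = -wx(L³-2Lx²+x³)/(24EI) = -3·(12/5)·(4³-2·4·(12/5)²+(12/5)³)/(24·100000) = -186/1953125 m
Load 2 — applied couple M₀=-20 kN·m at a=1 m (b=L-a=3):
  y_2 = (M₀x³/(6L)-M₀(x-a)²/2+C₁x)/EI  [x>a] with C₁=M₀(3b²-L²)/(6L)=-55/6 = ((-20)·(12/5)³/(6·4)-(-20)·((12/5)-1)²/2+(-55/6)·(12/5))/100000 = -87/625000 m
Load 3 — applied couple M₀=2 kN·m at a=3 m (b=L-a=1):
  y_3 = (M₀x³/(6L)+C₁x)/EI  [x≤a] with C₁=M₀(3b²-L²)/(6L)=-13/12 = (2·(12/5)³/(6·4)+(-13/12)·(12/5))/100000 = -181/12500000 m
Load 4 — triangular load w₀=3 kN/m (0→w₀ over full span):
  y_4 = -w₀x(7L⁴-10L²x²+3x⁴)/(360LEI) = -3·(12/5)·(7·4⁴-10·4²·(12/5)²+3·(12/5)⁴)/(360·4·100000) = -2368/48828125 m
Superposition: y = Σ y_i = -464701/1562500000 m ≈ -0.000297 m

y(12/5) = -464701/1562500000 m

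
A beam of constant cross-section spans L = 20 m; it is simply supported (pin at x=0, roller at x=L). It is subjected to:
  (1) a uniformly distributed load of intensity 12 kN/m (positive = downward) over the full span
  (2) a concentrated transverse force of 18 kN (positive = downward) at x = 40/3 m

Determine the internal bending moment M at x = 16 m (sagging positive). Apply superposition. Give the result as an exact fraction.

Load 1 — uniform load w=12 kN/m over full span:
  M_1 = wx(L-x)/2 = 12·16·(20-16)/2 = 384 kN·m
Load 2 — point force P=18 kN at a=40/3 m (b=L-a=20/3):
  M_2 = Pa(L-x)/L  [x>a] = 18·(40/3)·(20-16)/20 = 48 kN·m
Superposition: M = Σ M_i = 432 kN·m ≈ 432.000000 kN·m

M(16) = 432 kN·m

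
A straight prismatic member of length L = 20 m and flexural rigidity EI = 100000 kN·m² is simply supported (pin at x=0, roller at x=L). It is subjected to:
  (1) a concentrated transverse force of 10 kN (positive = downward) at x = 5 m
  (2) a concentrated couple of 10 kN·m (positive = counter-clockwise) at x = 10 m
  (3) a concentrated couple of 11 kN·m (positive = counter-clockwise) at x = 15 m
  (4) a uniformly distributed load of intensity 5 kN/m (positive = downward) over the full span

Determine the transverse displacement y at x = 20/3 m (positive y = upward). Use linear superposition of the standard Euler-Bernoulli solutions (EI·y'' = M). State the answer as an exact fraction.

y(20/3) = -201233/1944000 m

Load 1 — point force P=10 kN at a=5 m (b=L-a=15):
  y_1 = -Pa(L-x)(2Lx-a²-x²)/(6LEI)  [x>a] = -10·5·(20-(20/3))·(2·20·(20/3)-5²-(20/3)²)/(6·20·100000) = -71/6480 m
Load 2 — applied couple M₀=10 kN·m at a=10 m (b=L-a=10):
  y_2 = (M₀x³/(6L)+C₁x)/EI  [x≤a] with C₁=M₀(3b²-L²)/(6L)=-25/3 = (10·(20/3)³/(6·20)+(-25/3)·(20/3))/100000 = -1/3240 m
Load 3 — applied couple M₀=11 kN·m at a=15 m (b=L-a=5):
  y_3 = (M₀x³/(6L)+C₁x)/EI  [x≤a] with C₁=M₀(3b²-L²)/(6L)=-715/24 = (11·(20/3)³/(6·20)+(-715/24)·(20/3))/100000 = -1111/648000 m
Load 4 — uniform load w=5 kN/m over full span:
  y_4 = -wx(L³-2Lx²+x³)/(24EI) = -5·(20/3)·(20³-2·20·(20/3)²+(20/3)³)/(24·100000) = -22/243 m
Superposition: y = Σ y_i = -201233/1944000 m ≈ -0.103515 m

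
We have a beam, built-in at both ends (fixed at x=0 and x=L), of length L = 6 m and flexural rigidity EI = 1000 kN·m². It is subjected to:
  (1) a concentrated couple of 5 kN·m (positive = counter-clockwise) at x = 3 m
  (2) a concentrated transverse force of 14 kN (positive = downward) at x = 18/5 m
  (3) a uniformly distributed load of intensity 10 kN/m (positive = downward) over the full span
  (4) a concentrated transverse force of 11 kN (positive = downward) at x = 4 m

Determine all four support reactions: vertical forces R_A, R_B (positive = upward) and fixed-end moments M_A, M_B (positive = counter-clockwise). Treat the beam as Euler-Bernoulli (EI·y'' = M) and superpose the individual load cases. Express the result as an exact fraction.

R_A = 526903/13500 kN, M_A = 198913/4500 kN·m, R_B = 620597/13500 kN, M_B = -227807/4500 kN·m

Load 1 — applied couple M₀=5 kN·m at a=3 m (b=L-a=3):
  R_A = 6M₀ab/L³ = 6·5·3·3/6³ = 5/4 kN
  M_A = M₀b(2a-b)/L² = 5·3·(2·3-3)/6² = 5/4 kN·m
  R_B = -6M₀ab/L³ = -6·5·3·3/6³ = -5/4 kN
  M_B = M₀a(2b-a)/L² = 5·3·(2·3-3)/6² = 5/4 kN·m
Load 2 — point force P=14 kN at a=18/5 m (b=L-a=12/5):
  R_A = Pb²(3a+b)/L³ = 14·(12/5)²·(3·(18/5)+(12/5))/6³ = 616/125 kN
  M_A = Pab²/L² = 14·(18/5)·(12/5)²/6² = 1008/125 kN·m
  R_B = Pa²(a+3b)/L³ = 14·(18/5)²·((18/5)+3·(12/5))/6³ = 1134/125 kN
  M_B = -Pa²b/L² = -14·(18/5)²·(12/5)/6² = -1512/125 kN·m
Load 3 — uniform load w=10 kN/m over full span:
  R_A = wL/2 = 10·6/2 = 30 kN
  M_A = wL²/12 = 10·6²/12 = 30 kN·m
  R_B = wL/2 = 10·6/2 = 30 kN
  M_B = -wL²/12 = -10·6²/12 = -30 kN·m
Load 4 — point force P=11 kN at a=4 m (b=L-a=2):
  R_A = Pb²(3a+b)/L³ = 11·2²·(3·4+2)/6³ = 77/27 kN
  M_A = Pab²/L² = 11·4·2²/6² = 44/9 kN·m
  R_B = Pa²(a+3b)/L³ = 11·4²·(4+3·2)/6³ = 220/27 kN
  M_B = -Pa²b/L² = -11·4²·2/6² = -88/9 kN·m
Superposition: R_A = 526903/13500 kN, M_A = 198913/4500 kN·m, R_B = 620597/13500 kN, M_B = -227807/4500 kN·m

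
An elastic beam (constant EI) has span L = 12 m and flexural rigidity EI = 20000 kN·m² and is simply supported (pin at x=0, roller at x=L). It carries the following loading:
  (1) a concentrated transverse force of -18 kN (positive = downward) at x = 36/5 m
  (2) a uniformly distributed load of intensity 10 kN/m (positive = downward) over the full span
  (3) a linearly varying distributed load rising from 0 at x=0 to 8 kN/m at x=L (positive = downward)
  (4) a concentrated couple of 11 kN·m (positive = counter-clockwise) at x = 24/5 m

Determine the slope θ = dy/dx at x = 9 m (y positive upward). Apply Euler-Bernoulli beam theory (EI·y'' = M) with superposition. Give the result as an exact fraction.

Load 1 — point force P=-18 kN at a=36/5 m (b=L-a=24/5):
  θ_1 = -Pa(2L²-6Lx+3x²+a²)/(6LEI)  [x>a] = -(-18)·(36/5)·(2·12²-6·12·9+3·9²+(36/5)²)/(6·12·20000) = -14661/2500000 rad
Load 2 — uniform load w=10 kN/m over full span:
  θ_2 = -w(L³-6Lx²+4x³)/(24EI) = -10·(12³-6·12·9²+4·9³)/(24·20000) = 99/4000 rad
Load 3 — triangular load w₀=8 kN/m (0→w₀ over full span):
  θ_3 = -w₀(7L⁴-30L²x²+15x⁴)/(360LEI) = -8·(7·12⁴-30·12²·9²+15·9⁴)/(360·12·20000) = 3939/400000 rad
Load 4 — applied couple M₀=11 kN·m at a=24/5 m (b=L-a=36/5):
  θ_4 = (M₀x²/(2L)-M₀(x-a)+C₁)/EI  [x>a] with C₁=M₀(3b²-L²)/(6L)=44/25 = (11·9²/(2·12)-11·(9-(24/5))+(44/25))/20000 = -1463/4000000 rad
Superposition: θ = Σ θ_i = 567347/20000000 rad ≈ 0.028367 rad

θ(9) = 567347/20000000 rad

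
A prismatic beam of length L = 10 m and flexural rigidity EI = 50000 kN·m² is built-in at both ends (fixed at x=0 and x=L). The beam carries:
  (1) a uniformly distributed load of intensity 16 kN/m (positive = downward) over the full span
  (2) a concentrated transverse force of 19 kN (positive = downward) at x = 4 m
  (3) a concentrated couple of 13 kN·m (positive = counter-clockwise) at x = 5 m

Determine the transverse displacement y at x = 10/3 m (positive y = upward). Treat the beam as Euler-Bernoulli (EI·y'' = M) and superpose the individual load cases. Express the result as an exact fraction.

Load 1 — uniform load w=16 kN/m over full span:
  y_1 = -wx²(L-x)²/(24EI) = -16·(10/3)²·(10-(10/3))²/(24·50000) = -8/1215 m
Load 2 — point force P=19 kN at a=4 m (b=L-a=6):
  y_2 = -Pb²x²(3aL-(3a+b)x)/(6L³EI)  [x≤a] = -19·6²·(10/3)²·(3·4·10-(3·4+6)·(10/3))/(6·10³·50000) = -19/12500 m
Load 3 — applied couple M₀=13 kN·m at a=5 m (b=L-a=5):
  y_3 = (R_Ax³/6 - M_Ax²/2)/EI  [x≤a] with R_A=39/20, M_A=13/4 = ((39/20)·(10/3)³/6 - (13/4)·(10/3)²/2)/50000 = -13/108000 m
Superposition: y = Σ y_i = -199861/24300000 m ≈ -0.008225 m

y(10/3) = -199861/24300000 m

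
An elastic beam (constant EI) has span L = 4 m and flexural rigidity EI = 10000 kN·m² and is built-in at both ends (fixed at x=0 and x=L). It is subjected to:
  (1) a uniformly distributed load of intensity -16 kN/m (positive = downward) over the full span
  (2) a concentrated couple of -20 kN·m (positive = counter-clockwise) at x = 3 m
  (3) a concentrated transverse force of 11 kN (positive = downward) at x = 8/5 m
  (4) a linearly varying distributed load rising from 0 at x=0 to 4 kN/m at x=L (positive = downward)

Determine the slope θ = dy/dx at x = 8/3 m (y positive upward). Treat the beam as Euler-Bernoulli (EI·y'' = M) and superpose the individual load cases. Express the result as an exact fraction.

θ(8/3) = -102161/151875000 rad

Load 1 — uniform load w=-16 kN/m over full span:
  θ_1 = -wx(L-x)(L-2x)/(12EI) = -(-16)·(8/3)·(4-(8/3))·(4-2·(8/3))/(12·10000) = -32/50625 rad
Load 2 — applied couple M₀=-20 kN·m at a=3 m (b=L-a=1):
  θ_2 = (R_Ax²/2 - M_Ax)/EI  [x≤a] with R_A=-45/8, M_A=-25/4 = ((-45/8)·(8/3)²/2 - (-25/4)·(8/3))/10000 = -1/3000 rad
Load 3 — point force P=11 kN at a=8/5 m (b=L-a=12/5):
  θ_3 = Pa²(L-x)(2bL-(3b+a)(L-x))/(2L³EI)  [x>a] = 11·(8/5)²·(4-(8/3))·(2·(12/5)·4-(3·(12/5)+(8/5))·(4-(8/3)))/(2·4³·10000) = 154/703125 rad
Load 4 — triangular load w₀=4 kN/m (0→w₀ over full span):
  θ_4 = -w₀(2x(L-x)(L-2x)(x+2L)+x²(L-x)²)/(120LEI) = -4·(2·(8/3)·(4-(8/3))·(4-2·(8/3))·((8/3)+2·4)+(8/3)²·(4-(8/3))²)/(120·4·10000) = 56/759375 rad
Superposition: θ = Σ θ_i = -102161/151875000 rad ≈ -0.000673 rad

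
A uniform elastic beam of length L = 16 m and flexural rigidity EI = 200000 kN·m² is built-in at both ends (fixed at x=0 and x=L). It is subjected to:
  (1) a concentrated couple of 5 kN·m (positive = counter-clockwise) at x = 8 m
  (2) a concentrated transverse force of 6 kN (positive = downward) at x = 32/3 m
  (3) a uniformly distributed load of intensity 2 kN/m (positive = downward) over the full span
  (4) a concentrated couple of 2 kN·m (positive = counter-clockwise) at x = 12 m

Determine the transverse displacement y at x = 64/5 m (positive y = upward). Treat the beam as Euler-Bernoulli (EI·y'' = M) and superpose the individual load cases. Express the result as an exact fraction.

Load 1 — applied couple M₀=5 kN·m at a=8 m (b=L-a=8):
  y_1 = (R_Ax³/6 - M_Ax²/2 - M₀(x-a)²/2)/EI  [x>a] with R_A=15/32, M_A=5/4 = ((15/32)·(64/5)³/6 - (5/4)·(64/5)²/2 - 5·((64/5)-8)²/2)/200000 = 3/156250 m
Load 2 — point force P=6 kN at a=32/3 m (b=L-a=16/3):
  y_2 = -Pa²(L-x)²(3bL-(3b+a)(L-x))/(6L³EI)  [x>a] = -6·(32/3)²·(16-(64/5))²·(3·(16/3)·16-(3·(16/3)+(32/3))·(16-(64/5)))/(6·16³·200000) = -512/2109375 m
Load 3 — uniform load w=2 kN/m over full span:
  y_3 = -wx²(L-x)²/(24EI) = -2·(64/5)²·(16-(64/5))²/(24·200000) = -4096/5859375 m
Load 4 — applied couple M₀=2 kN·m at a=12 m (b=L-a=4):
  y_4 = (R_Ax³/6 - M_Ax²/2 - M₀(x-a)²/2)/EI  [x>a] with R_A=9/64, M_A=5/8 = ((9/64)·(64/5)³/6 - (5/8)·(64/5)²/2 - 2·((64/5)-12)²/2)/200000 = -21/1562500 m
Superposition: y = Σ y_i = -197441/210937500 m ≈ -0.000936 m

y(64/5) = -197441/210937500 m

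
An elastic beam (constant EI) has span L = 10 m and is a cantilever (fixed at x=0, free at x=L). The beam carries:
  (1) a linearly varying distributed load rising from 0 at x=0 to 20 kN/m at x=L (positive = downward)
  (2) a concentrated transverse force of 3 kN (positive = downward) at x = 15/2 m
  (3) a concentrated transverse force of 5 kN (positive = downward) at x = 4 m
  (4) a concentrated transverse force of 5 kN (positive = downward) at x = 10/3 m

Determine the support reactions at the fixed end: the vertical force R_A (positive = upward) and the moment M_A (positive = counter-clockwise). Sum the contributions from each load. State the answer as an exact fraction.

R_A = 113 kN, M_A = 4355/6 kN·m

Load 1 — triangular load w₀=20 kN/m (0→w₀ over full span):
  R_A = w₀L/2 = 20·10/2 = 100 kN
  M_A = w₀L²/3 = 20·10²/3 = 2000/3 kN·m
Load 2 — point force P=3 kN at a=15/2 m (b=L-a=5/2):
  R_A = P = 3 kN
  M_A = Pa = 3·(15/2) = 45/2 kN·m
Load 3 — point force P=5 kN at a=4 m (b=L-a=6):
  R_A = P = 5 kN
  M_A = Pa = 5·4 = 20 kN·m
Load 4 — point force P=5 kN at a=10/3 m (b=L-a=20/3):
  R_A = P = 5 kN
  M_A = Pa = 5·(10/3) = 50/3 kN·m
Superposition: R_A = 113 kN, M_A = 4355/6 kN·m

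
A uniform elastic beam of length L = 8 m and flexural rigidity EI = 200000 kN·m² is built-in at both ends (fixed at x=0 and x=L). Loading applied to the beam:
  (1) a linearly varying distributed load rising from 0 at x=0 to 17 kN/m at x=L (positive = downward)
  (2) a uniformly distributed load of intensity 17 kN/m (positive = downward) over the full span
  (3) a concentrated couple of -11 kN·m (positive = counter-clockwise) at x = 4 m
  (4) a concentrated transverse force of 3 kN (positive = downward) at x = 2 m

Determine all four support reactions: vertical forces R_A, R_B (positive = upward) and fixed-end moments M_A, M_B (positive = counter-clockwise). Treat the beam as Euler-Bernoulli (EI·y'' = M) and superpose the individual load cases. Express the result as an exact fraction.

R_A = 14219/160 kN, M_A = 15307/120 kN·m, R_B = 18901/160 kN, M_B = -17873/120 kN·m

Load 1 — triangular load w₀=17 kN/m (0→w₀ over full span):
  R_A = 3w₀L/20 = 3·17·8/20 = 102/5 kN
  M_A = w₀L²/30 = 17·8²/30 = 544/15 kN·m
  R_B = 7w₀L/20 = 7·17·8/20 = 238/5 kN
  M_B = -w₀L²/20 = -17·8²/20 = -272/5 kN·m
Load 2 — uniform load w=17 kN/m over full span:
  R_A = wL/2 = 17·8/2 = 68 kN
  M_A = wL²/12 = 17·8²/12 = 272/3 kN·m
  R_B = wL/2 = 17·8/2 = 68 kN
  M_B = -wL²/12 = -17·8²/12 = -272/3 kN·m
Load 3 — applied couple M₀=-11 kN·m at a=4 m (b=L-a=4):
  R_A = 6M₀ab/L³ = 6·(-11)·4·4/8³ = -33/16 kN
  M_A = M₀b(2a-b)/L² = (-11)·4·(2·4-4)/8² = -11/4 kN·m
  R_B = -6M₀ab/L³ = -6·(-11)·4·4/8³ = 33/16 kN
  M_B = M₀a(2b-a)/L² = (-11)·4·(2·4-4)/8² = -11/4 kN·m
Load 4 — point force P=3 kN at a=2 m (b=L-a=6):
  R_A = Pb²(3a+b)/L³ = 3·6²·(3·2+6)/8³ = 81/32 kN
  M_A = Pab²/L² = 3·2·6²/8² = 27/8 kN·m
  R_B = Pa²(a+3b)/L³ = 3·2²·(2+3·6)/8³ = 15/32 kN
  M_B = -Pa²b/L² = -3·2²·6/8² = -9/8 kN·m
Superposition: R_A = 14219/160 kN, M_A = 15307/120 kN·m, R_B = 18901/160 kN, M_B = -17873/120 kN·m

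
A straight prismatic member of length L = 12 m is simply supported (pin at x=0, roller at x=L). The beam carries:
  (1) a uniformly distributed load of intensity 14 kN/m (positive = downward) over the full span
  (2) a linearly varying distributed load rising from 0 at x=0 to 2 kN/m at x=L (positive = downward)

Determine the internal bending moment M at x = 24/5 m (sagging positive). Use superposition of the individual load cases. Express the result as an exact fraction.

Load 1 — uniform load w=14 kN/m over full span:
  M_1 = wx(L-x)/2 = 14·(24/5)·(12-(24/5))/2 = 6048/25 kN·m
Load 2 — triangular load w₀=2 kN/m (0→w₀ over full span):
  M_2 = w₀Lx/6 - w₀x³/(6L) = 2·12·(24/5)/6 - 2·(24/5)³/(6·12) = 2016/125 kN·m
Superposition: M = Σ M_i = 32256/125 kN·m ≈ 258.048000 kN·m

M(24/5) = 32256/125 kN·m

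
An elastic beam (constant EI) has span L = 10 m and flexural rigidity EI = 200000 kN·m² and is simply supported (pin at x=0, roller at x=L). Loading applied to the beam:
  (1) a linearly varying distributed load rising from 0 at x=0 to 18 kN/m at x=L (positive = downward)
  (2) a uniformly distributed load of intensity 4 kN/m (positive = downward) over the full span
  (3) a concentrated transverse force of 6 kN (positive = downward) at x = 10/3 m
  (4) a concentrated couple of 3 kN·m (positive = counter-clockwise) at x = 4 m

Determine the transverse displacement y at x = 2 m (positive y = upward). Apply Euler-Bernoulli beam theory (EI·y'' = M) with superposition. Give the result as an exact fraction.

y(2) = -350107/67500000 m

Load 1 — triangular load w₀=18 kN/m (0→w₀ over full span):
  y_1 = -w₀x(7L⁴-10L²x²+3x⁴)/(360LEI) = -18·2·(7·10⁴-10·10²·2²+3·2⁴)/(360·10·200000) = -258/78125 m
Load 2 — uniform load w=4 kN/m over full span:
  y_2 = -wx(L³-2Lx²+x³)/(24EI) = -4·2·(10³-2·10·2²+2³)/(24·200000) = -29/18750 m
Load 3 — point force P=6 kN at a=10/3 m (b=L-a=20/3):
  y_3 = -Pbx(L²-b²-x²)/(6LEI)  [x≤a] = -6·(20/3)·2·(10²-(20/3)²-2²)/(6·10·200000) = -29/84375 m
Load 4 — applied couple M₀=3 kN·m at a=4 m (b=L-a=6):
  y_4 = (M₀x³/(6L)+C₁x)/EI  [x≤a] with C₁=M₀(3b²-L²)/(6L)=2/5 = (3·2³/(6·10)+(2/5)·2)/200000 = 3/500000 m
Superposition: y = Σ y_i = -350107/67500000 m ≈ -0.005187 m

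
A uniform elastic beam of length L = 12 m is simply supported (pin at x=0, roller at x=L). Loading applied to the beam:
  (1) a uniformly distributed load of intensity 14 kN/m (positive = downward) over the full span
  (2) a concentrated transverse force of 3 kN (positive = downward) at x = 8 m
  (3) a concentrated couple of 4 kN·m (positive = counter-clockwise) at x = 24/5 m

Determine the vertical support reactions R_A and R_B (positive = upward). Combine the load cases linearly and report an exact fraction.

R_A = 256/3 kN, R_B = 257/3 kN

Load 1 — uniform load w=14 kN/m over full span:
  R_A = wL/2 = 14·12/2 = 84 kN
  R_B = wL/2 = 14·12/2 = 84 kN
Load 2 — point force P=3 kN at a=8 m (b=L-a=4):
  R_A = Pb/L = 3·4/12 = 1 kN
  R_B = Pa/L = 3·8/12 = 2 kN
Load 3 — applied couple M₀=4 kN·m at a=24/5 m (b=L-a=36/5):
  R_A = M₀/L = 4/12 = 1/3 kN
  R_B = -M₀/L = -4/12 = -1/3 kN
Superposition: R_A = 256/3 kN, R_B = 257/3 kN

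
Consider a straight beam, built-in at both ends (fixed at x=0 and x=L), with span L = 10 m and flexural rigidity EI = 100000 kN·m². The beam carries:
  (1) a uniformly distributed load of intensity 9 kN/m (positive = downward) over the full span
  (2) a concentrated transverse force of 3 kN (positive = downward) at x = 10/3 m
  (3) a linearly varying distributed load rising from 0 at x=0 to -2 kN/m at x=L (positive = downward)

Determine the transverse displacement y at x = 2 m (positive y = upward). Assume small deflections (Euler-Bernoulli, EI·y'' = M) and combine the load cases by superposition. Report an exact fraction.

y(2) = -1952/2109375 m

Load 1 — uniform load w=9 kN/m over full span:
  y_1 = -wx²(L-x)²/(24EI) = -9·2²·(10-2)²/(24·100000) = -3/3125 m
Load 2 — point force P=3 kN at a=10/3 m (b=L-a=20/3):
  y_2 = -Pb²x²(3aL-(3a+b)x)/(6L³EI)  [x≤a] = -3·(20/3)²·2²·(3·(10/3)·10-(3·(10/3)+(20/3))·2)/(6·10³·100000) = -1/16875 m
Load 3 — triangular load w₀=-2 kN/m (0→w₀ over full span):
  y_3 = -w₀x²(L-x)²(x+2L)/(120LEI) = -(-2)·2²·(10-2)²·(2+2·10)/(120·10·100000) = 22/234375 m
Superposition: y = Σ y_i = -1952/2109375 m ≈ -0.000925 m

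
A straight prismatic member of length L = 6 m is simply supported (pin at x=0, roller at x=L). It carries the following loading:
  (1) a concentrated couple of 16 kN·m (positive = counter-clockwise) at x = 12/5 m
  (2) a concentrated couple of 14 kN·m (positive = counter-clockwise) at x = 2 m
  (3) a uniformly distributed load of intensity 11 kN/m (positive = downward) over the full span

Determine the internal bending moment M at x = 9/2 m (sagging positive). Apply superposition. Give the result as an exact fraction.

M(9/2) = 237/8 kN·m

Load 1 — applied couple M₀=16 kN·m at a=12/5 m (b=L-a=18/5):
  M_1 = M₀x/L - M₀  [x>a] = 16·(9/2)/6 - 16 = -4 kN·m
Load 2 — applied couple M₀=14 kN·m at a=2 m (b=L-a=4):
  M_2 = M₀x/L - M₀  [x>a] = 14·(9/2)/6 - 14 = -7/2 kN·m
Load 3 — uniform load w=11 kN/m over full span:
  M_3 = wx(L-x)/2 = 11·(9/2)·(6-(9/2))/2 = 297/8 kN·m
Superposition: M = Σ M_i = 237/8 kN·m ≈ 29.625000 kN·m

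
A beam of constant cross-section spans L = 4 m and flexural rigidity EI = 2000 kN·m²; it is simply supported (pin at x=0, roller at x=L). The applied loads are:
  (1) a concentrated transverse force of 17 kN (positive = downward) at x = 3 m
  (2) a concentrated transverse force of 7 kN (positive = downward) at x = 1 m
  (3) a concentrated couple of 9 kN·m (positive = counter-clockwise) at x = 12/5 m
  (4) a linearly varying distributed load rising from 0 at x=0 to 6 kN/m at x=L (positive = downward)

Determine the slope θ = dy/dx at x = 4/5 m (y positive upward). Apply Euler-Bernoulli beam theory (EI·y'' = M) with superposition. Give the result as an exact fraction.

θ(4/5) = -167417/15000000 rad

Load 1 — point force P=17 kN at a=3 m (b=L-a=1):
  θ_1 = -Pb(L²-b²-3x²)/(6LEI)  [x≤a] = -17·1·(4²-1²-3·(4/5)²)/(6·4·2000) = -1853/400000 rad
Load 2 — point force P=7 kN at a=1 m (b=L-a=3):
  θ_2 = -Pb(L²-b²-3x²)/(6LEI)  [x≤a] = -7·3·(4²-3²-3·(4/5)²)/(6·4·2000) = -889/400000 rad
Load 3 — applied couple M₀=9 kN·m at a=12/5 m (b=L-a=8/5):
  θ_3 = (M₀x²/(2L)+C₁)/EI  [x≤a] with C₁=M₀(3b²-L²)/(6L)=-78/25 = (9·(4/5)²/(2·4)+(-78/25))/2000 = -3/2500 rad
Load 4 — triangular load w₀=6 kN/m (0→w₀ over full span):
  θ_4 = -w₀(7L⁴-30L²x²+15x⁴)/(360LEI) = -6·(7·4⁴-30·4²·(4/5)²+15·(4/5)⁴)/(360·4·2000) = -728/234375 rad
Superposition: θ = Σ θ_i = -167417/15000000 rad ≈ -0.011161 rad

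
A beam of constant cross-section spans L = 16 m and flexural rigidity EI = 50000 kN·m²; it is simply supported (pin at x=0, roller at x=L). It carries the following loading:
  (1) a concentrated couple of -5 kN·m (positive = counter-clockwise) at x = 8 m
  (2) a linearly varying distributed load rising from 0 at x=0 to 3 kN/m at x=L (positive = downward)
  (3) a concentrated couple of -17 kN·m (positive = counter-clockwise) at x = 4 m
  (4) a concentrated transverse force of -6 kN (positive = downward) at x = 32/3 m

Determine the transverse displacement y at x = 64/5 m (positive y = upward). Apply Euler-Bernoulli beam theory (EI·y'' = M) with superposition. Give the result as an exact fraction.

y(64/5) = -33669677/2636718750 m

Load 1 — applied couple M₀=-5 kN·m at a=8 m (b=L-a=8):
  y_1 = (M₀x³/(6L)-M₀(x-a)²/2+C₁x)/EI  [x>a] with C₁=M₀(3b²-L²)/(6L)=10/3 = ((-5)·(64/5)³/(6·16)-(-5)·((64/5)-8)²/2+(10/3)·(64/5))/50000 = -14/78125 m
Load 2 — triangular load w₀=3 kN/m (0→w₀ over full span):
  y_2 = -w₀x(7L⁴-10L²x²+3x⁴)/(360LEI) = -3·(64/5)·(7·16⁴-10·16²·(64/5)²+3·(64/5)⁴)/(360·16·50000) = -780288/48828125 m
Load 3 — applied couple M₀=-17 kN·m at a=4 m (b=L-a=12):
  y_3 = (M₀x³/(6L)-M₀(x-a)²/2+C₁x)/EI  [x>a] with C₁=M₀(3b²-L²)/(6L)=-187/6 = ((-17)·(64/5)³/(6·16)-(-17)·((64/5)-4)²/2+(-187/6)·(64/5))/50000 = -1751/781250 m
Load 4 — point force P=-6 kN at a=32/3 m (b=L-a=16/3):
  y_4 = -Pa(L-x)(2Lx-a²-x²)/(6LEI)  [x>a] = -(-6)·(32/3)·(16-(64/5))·(2·16·(64/5)-(32/3)²-(64/5)²)/(6·16·50000) = 59392/10546875 m
Superposition: y = Σ y_i = -33669677/2636718750 m ≈ -0.012770 m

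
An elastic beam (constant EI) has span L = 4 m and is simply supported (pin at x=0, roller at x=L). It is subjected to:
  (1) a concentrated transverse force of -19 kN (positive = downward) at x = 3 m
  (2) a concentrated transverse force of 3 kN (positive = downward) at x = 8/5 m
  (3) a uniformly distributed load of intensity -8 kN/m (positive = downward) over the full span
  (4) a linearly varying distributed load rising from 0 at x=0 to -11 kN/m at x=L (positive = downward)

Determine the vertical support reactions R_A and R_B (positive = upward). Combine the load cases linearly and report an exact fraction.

R_A = -1577/60 kN, R_B = -2623/60 kN

Load 1 — point force P=-19 kN at a=3 m (b=L-a=1):
  R_A = Pb/L = (-19)·1/4 = -19/4 kN
  R_B = Pa/L = (-19)·3/4 = -57/4 kN
Load 2 — point force P=3 kN at a=8/5 m (b=L-a=12/5):
  R_A = Pb/L = 3·(12/5)/4 = 9/5 kN
  R_B = Pa/L = 3·(8/5)/4 = 6/5 kN
Load 3 — uniform load w=-8 kN/m over full span:
  R_A = wL/2 = (-8)·4/2 = -16 kN
  R_B = wL/2 = (-8)·4/2 = -16 kN
Load 4 — triangular load w₀=-11 kN/m (0→w₀ over full span):
  R_A = w₀L/6 = (-11)·4/6 = -22/3 kN
  R_B = w₀L/3 = (-11)·4/3 = -44/3 kN
Superposition: R_A = -1577/60 kN, R_B = -2623/60 kN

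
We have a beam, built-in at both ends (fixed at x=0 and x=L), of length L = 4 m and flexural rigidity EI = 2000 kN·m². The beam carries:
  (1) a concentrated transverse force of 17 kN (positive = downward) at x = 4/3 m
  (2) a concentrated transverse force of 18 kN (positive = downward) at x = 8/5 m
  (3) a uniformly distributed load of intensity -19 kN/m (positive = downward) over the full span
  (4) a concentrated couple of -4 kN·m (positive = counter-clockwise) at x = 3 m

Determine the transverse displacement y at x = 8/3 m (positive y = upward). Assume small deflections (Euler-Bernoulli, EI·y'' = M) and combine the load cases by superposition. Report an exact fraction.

y(8/3) = 154459/68343750 m

Load 1 — point force P=17 kN at a=4/3 m (b=L-a=8/3):
  y_1 = -Pa²(L-x)²(3bL-(3b+a)(L-x))/(6L³EI)  [x>a] = -17·(4/3)²·(4-(8/3))²·(3·(8/3)·4-(3·(8/3)+(4/3))·(4-(8/3)))/(6·4³·2000) = -374/273375 m
Load 2 — point force P=18 kN at a=8/5 m (b=L-a=12/5):
  y_2 = -Pa²(L-x)²(3bL-(3b+a)(L-x))/(6L³EI)  [x>a] = -18·(8/5)²·(4-(8/3))²·(3·(12/5)·4-(3·(12/5)+(8/5))·(4-(8/3)))/(6·4³·2000) = -256/140625 m
Load 3 — uniform load w=-19 kN/m over full span:
  y_3 = -wx²(L-x)²/(24EI) = -(-19)·(8/3)²·(4-(8/3))²/(24·2000) = 152/30375 m
Load 4 — applied couple M₀=-4 kN·m at a=3 m (b=L-a=1):
  y_4 = (R_Ax³/6 - M_Ax²/2)/EI  [x≤a] with R_A=-9/8, M_A=-5/4 = ((-9/8)·(8/3)³/6 - (-5/4)·(8/3)²/2)/2000 = 1/2250 m
Superposition: y = Σ y_i = 154459/68343750 m ≈ 0.002260 m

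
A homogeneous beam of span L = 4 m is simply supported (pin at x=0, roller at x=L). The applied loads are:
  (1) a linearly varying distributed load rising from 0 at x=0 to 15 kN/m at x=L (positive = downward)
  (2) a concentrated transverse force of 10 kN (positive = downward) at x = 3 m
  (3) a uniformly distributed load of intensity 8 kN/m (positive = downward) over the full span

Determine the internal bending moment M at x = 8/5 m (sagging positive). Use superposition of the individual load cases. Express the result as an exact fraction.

M(8/5) = 164/5 kN·m

Load 1 — triangular load w₀=15 kN/m (0→w₀ over full span):
  M_1 = w₀Lx/6 - w₀x³/(6L) = 15·4·(8/5)/6 - 15·(8/5)³/(6·4) = 336/25 kN·m
Load 2 — point force P=10 kN at a=3 m (b=L-a=1):
  M_2 = Pbx/L  [x≤a] = 10·1·(8/5)/4 = 4 kN·m
Load 3 — uniform load w=8 kN/m over full span:
  M_3 = wx(L-x)/2 = 8·(8/5)·(4-(8/5))/2 = 384/25 kN·m
Superposition: M = Σ M_i = 164/5 kN·m ≈ 32.800000 kN·m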